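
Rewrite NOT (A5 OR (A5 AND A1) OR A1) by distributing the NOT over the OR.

NOT A5 AND NOT (A5 AND A1) AND NOT A1
De Morgan's: NOT(OR of terms) = AND of negations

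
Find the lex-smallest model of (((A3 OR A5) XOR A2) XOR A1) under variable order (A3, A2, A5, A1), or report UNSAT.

A3=0, A2=0, A5=0, A1=1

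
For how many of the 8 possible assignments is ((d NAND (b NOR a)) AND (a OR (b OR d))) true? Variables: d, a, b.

Satisfying assignments: (0,0,1), (0,1,0), (0,1,1), (1,0,1), (1,1,0), (1,1,1)
Count: 6 out of 8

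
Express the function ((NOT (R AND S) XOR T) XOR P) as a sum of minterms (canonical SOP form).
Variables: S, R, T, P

Σm(0, 3, 4, 7, 8, 11, 13, 14) = (NOT S AND NOT R AND NOT T AND NOT P) OR (NOT S AND NOT R AND T AND P) OR (NOT S AND R AND NOT T AND NOT P) OR (NOT S AND R AND T AND P) OR (S AND NOT R AND NOT T AND NOT P) OR (S AND NOT R AND T AND P) OR (S AND R AND NOT T AND P) OR (S AND R AND T AND NOT P)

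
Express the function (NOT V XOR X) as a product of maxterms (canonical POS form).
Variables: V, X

ΠM(1, 2) = (V OR NOT X) AND (NOT V OR X)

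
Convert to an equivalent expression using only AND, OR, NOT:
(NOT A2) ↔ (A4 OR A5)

((NOT A2) AND (A4 OR A5)) OR (A2 AND NOT (A4 OR A5))
(Biconditional = both true or both false)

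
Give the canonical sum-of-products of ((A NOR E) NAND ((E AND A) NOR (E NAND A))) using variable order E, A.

Σm(0, 1, 2, 3) = (NOT E AND NOT A) OR (NOT E AND A) OR (E AND NOT A) OR (E AND A)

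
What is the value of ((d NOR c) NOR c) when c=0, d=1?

Substituting: ((1 NOR 0) NOR 0)
= 1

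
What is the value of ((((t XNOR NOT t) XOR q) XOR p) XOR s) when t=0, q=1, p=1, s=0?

Substituting: ((((0 XNOR NOT 0) XOR 1) XOR 1) XOR 0)
= 0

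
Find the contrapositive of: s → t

Contrapositive: NOT t → NOT s
Note: A statement and its contrapositive are logically equivalent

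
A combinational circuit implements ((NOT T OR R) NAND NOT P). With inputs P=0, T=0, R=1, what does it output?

Substituting: ((NOT 0 OR 1) NAND NOT 0)
= 0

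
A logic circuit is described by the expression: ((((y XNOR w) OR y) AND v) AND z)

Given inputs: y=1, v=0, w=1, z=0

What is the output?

Substituting: ((((1 XNOR 1) OR 1) AND 0) AND 0)
= 0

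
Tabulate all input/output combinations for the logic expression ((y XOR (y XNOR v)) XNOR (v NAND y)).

y | v | Output
--------------
0 | 0 | 1
0 | 1 | 0
1 | 0 | 1
1 | 1 | 1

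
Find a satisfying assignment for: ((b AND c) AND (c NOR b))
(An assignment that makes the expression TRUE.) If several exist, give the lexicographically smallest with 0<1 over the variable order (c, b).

UNSATISFIABLE - no assignment makes this expression true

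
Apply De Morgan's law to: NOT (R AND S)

NOT R OR NOT S
De Morgan's: NOT(AND of terms) = OR of negations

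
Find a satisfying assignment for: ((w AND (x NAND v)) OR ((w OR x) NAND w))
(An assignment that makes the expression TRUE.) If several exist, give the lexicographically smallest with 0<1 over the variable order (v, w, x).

v=0, w=0, x=0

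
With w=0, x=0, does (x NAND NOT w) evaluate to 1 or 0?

Substituting: (0 NAND NOT 0)
= 1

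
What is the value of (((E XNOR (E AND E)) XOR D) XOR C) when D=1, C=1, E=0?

Substituting: (((0 XNOR (0 AND 0)) XOR 1) XOR 1)
= 1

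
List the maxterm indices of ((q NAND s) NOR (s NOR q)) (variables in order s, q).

ΠM(0, 1, 2) = (s OR q) AND (s OR NOT q) AND (NOT s OR q)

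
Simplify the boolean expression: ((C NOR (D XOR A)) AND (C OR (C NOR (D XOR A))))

By absorption (E AND (E OR v) = E):
= (C NOR (D XOR A))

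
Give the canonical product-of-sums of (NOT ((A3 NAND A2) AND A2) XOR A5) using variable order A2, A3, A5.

ΠM(1, 3, 4, 7) = (A2 OR A3 OR NOT A5) AND (A2 OR NOT A3 OR NOT A5) AND (NOT A2 OR A3 OR A5) AND (NOT A2 OR NOT A3 OR NOT A5)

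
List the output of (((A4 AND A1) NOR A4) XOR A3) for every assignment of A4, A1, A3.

A4 | A1 | A3 | Output
---------------------
0 | 0 | 0 | 1
0 | 0 | 1 | 0
0 | 1 | 0 | 1
0 | 1 | 1 | 0
1 | 0 | 0 | 0
1 | 0 | 1 | 1
1 | 1 | 0 | 0
1 | 1 | 1 | 1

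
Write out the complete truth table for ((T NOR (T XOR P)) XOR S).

T | P | S | Output
------------------
0 | 0 | 0 | 1
0 | 0 | 1 | 0
0 | 1 | 0 | 0
0 | 1 | 1 | 1
1 | 0 | 0 | 0
1 | 0 | 1 | 1
1 | 1 | 0 | 0
1 | 1 | 1 | 1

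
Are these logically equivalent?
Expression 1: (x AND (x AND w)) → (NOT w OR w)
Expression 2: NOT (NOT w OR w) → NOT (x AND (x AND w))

Yes, Contrapositive is always equivalent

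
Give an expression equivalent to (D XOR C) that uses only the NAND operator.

((D NAND (D NAND C)) NAND (C NAND (D NAND C)))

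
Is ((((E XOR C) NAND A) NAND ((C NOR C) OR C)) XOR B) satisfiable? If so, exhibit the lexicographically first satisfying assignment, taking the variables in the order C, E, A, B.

C=0, E=0, A=0, B=1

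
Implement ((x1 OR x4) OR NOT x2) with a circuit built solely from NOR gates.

((((x1 NOR x4) NOR (x1 NOR x4)) NOR (x2 NOR x2)) NOR (((x1 NOR x4) NOR (x1 NOR x4)) NOR (x2 NOR x2)))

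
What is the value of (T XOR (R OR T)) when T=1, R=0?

Substituting: (1 XOR (0 OR 1))
= 0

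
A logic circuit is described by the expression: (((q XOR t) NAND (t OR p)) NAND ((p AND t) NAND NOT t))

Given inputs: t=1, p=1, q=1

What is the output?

Substituting: (((1 XOR 1) NAND (1 OR 1)) NAND ((1 AND 1) NAND NOT 1))
= 0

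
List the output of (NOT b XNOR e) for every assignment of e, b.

e | b | Output
--------------
0 | 0 | 0
0 | 1 | 1
1 | 0 | 1
1 | 1 | 0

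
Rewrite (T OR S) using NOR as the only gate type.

((T NOR S) NOR (T NOR S))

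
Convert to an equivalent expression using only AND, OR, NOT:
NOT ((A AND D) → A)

(A AND D) AND NOT A
(Negated implication: NOT(A → B) = A AND NOT B)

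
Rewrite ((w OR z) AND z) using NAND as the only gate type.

((((w NAND w) NAND (z NAND z)) NAND z) NAND (((w NAND w) NAND (z NAND z)) NAND z))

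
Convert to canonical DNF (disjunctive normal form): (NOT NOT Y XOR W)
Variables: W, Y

(NOT W AND Y) OR (W AND NOT Y)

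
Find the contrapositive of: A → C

Contrapositive: NOT C → NOT A
Note: A statement and its contrapositive are logically equivalent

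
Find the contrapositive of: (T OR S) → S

Contrapositive: NOT S → NOT (T OR S)
Note: A statement and its contrapositive are logically equivalent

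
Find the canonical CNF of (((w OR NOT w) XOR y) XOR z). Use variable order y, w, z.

(y OR w OR NOT z) AND (y OR NOT w OR NOT z) AND (NOT y OR w OR z) AND (NOT y OR NOT w OR z)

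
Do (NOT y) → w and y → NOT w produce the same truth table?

No, Inverse is not equivalent to original (counterexample: y=0, x=0, w=0)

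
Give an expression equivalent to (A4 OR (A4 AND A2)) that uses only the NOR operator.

((A4 NOR ((A4 NOR A4) NOR (A2 NOR A2))) NOR (A4 NOR ((A4 NOR A4) NOR (A2 NOR A2))))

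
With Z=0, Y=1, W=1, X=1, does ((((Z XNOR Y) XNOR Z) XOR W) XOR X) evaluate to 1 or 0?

Substituting: ((((0 XNOR 1) XNOR 0) XOR 1) XOR 1)
= 1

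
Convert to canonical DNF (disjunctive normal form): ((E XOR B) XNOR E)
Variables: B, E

(NOT B AND NOT E) OR (NOT B AND E)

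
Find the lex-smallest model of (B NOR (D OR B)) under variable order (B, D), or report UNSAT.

B=0, D=0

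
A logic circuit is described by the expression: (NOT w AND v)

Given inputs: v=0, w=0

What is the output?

Substituting: (NOT 0 AND 0)
= 0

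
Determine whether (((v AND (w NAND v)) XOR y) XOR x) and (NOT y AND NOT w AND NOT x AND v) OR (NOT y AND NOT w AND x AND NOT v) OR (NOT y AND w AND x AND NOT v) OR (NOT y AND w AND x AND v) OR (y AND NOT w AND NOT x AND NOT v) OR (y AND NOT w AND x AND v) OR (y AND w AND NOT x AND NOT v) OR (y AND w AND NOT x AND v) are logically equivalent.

Yes, they are equivalent — the two output columns agree on all 16 assignments:
y | w | x | v | Expression 1 | Expression 2
-------------------------------------------
0 | 0 | 0 | 0 | 0 | 0
0 | 0 | 0 | 1 | 1 | 1
0 | 0 | 1 | 0 | 1 | 1
0 | 0 | 1 | 1 | 0 | 0
0 | 1 | 0 | 0 | 0 | 0
0 | 1 | 0 | 1 | 0 | 0
0 | 1 | 1 | 0 | 1 | 1
0 | 1 | 1 | 1 | 1 | 1
1 | 0 | 0 | 0 | 1 | 1
1 | 0 | 0 | 1 | 0 | 0
1 | 0 | 1 | 0 | 0 | 0
1 | 0 | 1 | 1 | 1 | 1
1 | 1 | 0 | 0 | 1 | 1
1 | 1 | 0 | 1 | 1 | 1
1 | 1 | 1 | 0 | 0 | 0
1 | 1 | 1 | 1 | 0 | 0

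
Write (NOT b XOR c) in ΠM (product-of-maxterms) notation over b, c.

ΠM(1, 2) = (b OR NOT c) AND (NOT b OR c)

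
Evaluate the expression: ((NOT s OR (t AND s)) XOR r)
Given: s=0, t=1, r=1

Substituting: ((NOT 0 OR (1 AND 0)) XOR 1)
= 0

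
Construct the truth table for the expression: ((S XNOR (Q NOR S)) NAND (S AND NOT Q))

Q | S | Output
--------------
0 | 0 | 1
0 | 1 | 1
1 | 0 | 1
1 | 1 | 1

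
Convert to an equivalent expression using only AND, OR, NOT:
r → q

NOT r OR q
(Implication elimination: A → B = NOT A OR B)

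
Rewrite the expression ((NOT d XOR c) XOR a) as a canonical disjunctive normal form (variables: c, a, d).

(NOT c AND NOT a AND NOT d) OR (NOT c AND a AND d) OR (c AND NOT a AND d) OR (c AND a AND NOT d)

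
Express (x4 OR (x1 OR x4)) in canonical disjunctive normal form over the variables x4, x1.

(NOT x4 AND x1) OR (x4 AND NOT x1) OR (x4 AND x1)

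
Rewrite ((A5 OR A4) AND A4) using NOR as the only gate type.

((((A5 NOR A4) NOR (A5 NOR A4)) NOR ((A5 NOR A4) NOR (A5 NOR A4))) NOR (A4 NOR A4))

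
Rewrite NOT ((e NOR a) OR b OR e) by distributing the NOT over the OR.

NOT (e NOR a) AND NOT b AND NOT e
De Morgan's: NOT(OR of terms) = AND of negations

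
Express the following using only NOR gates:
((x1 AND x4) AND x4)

((((x1 NOR x1) NOR (x4 NOR x4)) NOR ((x1 NOR x1) NOR (x4 NOR x4))) NOR (x4 NOR x4))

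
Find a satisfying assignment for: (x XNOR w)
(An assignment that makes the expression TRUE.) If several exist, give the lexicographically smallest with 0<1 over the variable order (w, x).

w=0, x=0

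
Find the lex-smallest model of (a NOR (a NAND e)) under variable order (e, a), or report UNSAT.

UNSATISFIABLE - no assignment makes this expression true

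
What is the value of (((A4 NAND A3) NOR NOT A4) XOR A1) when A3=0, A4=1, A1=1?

Substituting: (((1 NAND 0) NOR NOT 1) XOR 1)
= 1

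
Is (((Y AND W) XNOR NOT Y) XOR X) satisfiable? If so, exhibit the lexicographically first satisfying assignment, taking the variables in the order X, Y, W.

X=0, Y=1, W=0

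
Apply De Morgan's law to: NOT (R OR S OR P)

NOT R AND NOT S AND NOT P
De Morgan's: NOT(OR of terms) = AND of negations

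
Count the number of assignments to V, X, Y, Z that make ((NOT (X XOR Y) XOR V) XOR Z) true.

Satisfying assignments: (0,0,0,0), (0,0,1,1), (0,1,0,1), (0,1,1,0), (1,0,0,1), (1,0,1,0), (1,1,0,0), (1,1,1,1)
Count: 8 out of 16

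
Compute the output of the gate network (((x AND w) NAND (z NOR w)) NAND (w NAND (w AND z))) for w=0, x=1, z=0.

Substituting: (((1 AND 0) NAND (0 NOR 0)) NAND (0 NAND (0 AND 0)))
= 0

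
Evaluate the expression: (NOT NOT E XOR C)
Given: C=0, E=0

Substituting: (NOT NOT 0 XOR 0)
= 0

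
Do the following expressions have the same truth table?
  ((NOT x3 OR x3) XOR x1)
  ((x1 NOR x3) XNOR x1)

No. Counterexample: with x3=0, x1=0, Expression 1 = 1 but Expression 2 = 0.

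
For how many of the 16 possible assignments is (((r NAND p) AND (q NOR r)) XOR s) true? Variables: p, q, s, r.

Satisfying assignments: (0,0,0,0), (0,0,1,1), (0,1,1,0), (0,1,1,1), (1,0,0,0), (1,0,1,1), (1,1,1,0), (1,1,1,1)
Count: 8 out of 16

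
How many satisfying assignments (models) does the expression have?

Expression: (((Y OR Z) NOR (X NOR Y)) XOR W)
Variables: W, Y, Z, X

Satisfying assignments: (0,0,0,1), (1,0,0,0), (1,0,1,0), (1,0,1,1), (1,1,0,0), (1,1,0,1), (1,1,1,0), (1,1,1,1)
Count: 8 out of 16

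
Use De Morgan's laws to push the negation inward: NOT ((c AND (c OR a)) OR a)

NOT (c AND (c OR a)) AND NOT a
De Morgan's: NOT(OR of terms) = AND of negations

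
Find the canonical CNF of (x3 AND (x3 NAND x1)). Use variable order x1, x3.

(x1 OR x3) AND (NOT x1 OR x3) AND (NOT x1 OR NOT x3)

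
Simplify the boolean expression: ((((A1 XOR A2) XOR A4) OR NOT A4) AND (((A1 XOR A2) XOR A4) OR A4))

By distribution ((E OR v) AND (E OR NOT v) = E):
= ((A1 XOR A2) XOR A4)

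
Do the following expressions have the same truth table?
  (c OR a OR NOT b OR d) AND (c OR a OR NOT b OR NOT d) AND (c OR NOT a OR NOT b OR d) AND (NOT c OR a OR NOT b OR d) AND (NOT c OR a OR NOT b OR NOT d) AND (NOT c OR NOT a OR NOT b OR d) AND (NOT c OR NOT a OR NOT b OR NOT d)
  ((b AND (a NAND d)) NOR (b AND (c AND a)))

Yes, they are equivalent — the two output columns agree on all 16 assignments:
c | a | b | d | Expression 1 | Expression 2
-------------------------------------------
0 | 0 | 0 | 0 | 1 | 1
0 | 0 | 0 | 1 | 1 | 1
0 | 0 | 1 | 0 | 0 | 0
0 | 0 | 1 | 1 | 0 | 0
0 | 1 | 0 | 0 | 1 | 1
0 | 1 | 0 | 1 | 1 | 1
0 | 1 | 1 | 0 | 0 | 0
0 | 1 | 1 | 1 | 1 | 1
1 | 0 | 0 | 0 | 1 | 1
1 | 0 | 0 | 1 | 1 | 1
1 | 0 | 1 | 0 | 0 | 0
1 | 0 | 1 | 1 | 0 | 0
1 | 1 | 0 | 0 | 1 | 1
1 | 1 | 0 | 1 | 1 | 1
1 | 1 | 1 | 0 | 0 | 0
1 | 1 | 1 | 1 | 0 | 0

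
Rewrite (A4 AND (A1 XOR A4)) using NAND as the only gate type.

((A4 NAND ((A1 NAND (A1 NAND A4)) NAND (A4 NAND (A1 NAND A4)))) NAND (A4 NAND ((A1 NAND (A1 NAND A4)) NAND (A4 NAND (A1 NAND A4)))))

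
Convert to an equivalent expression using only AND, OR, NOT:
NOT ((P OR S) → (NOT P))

(P OR S) AND P
(Negated implication: NOT(A → B) = A AND NOT B)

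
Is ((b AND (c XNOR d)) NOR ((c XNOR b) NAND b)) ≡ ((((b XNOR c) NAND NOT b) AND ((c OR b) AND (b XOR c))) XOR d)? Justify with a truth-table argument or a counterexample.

No. Counterexample: with c=0, d=0, b=1, Expression 1 = 0 but Expression 2 = 1.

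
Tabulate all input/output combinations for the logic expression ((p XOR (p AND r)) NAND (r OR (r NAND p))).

r | p | Output
--------------
0 | 0 | 1
0 | 1 | 0
1 | 0 | 1
1 | 1 | 1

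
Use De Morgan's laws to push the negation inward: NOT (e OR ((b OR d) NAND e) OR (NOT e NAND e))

NOT e AND NOT ((b OR d) NAND e) AND NOT (NOT e NAND e)
De Morgan's: NOT(OR of terms) = AND of negations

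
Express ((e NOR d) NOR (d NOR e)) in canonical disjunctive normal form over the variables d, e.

(NOT d AND e) OR (d AND NOT e) OR (d AND e)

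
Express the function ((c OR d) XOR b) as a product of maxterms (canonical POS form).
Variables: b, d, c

ΠM(0, 5, 6, 7) = (b OR d OR c) AND (NOT b OR d OR NOT c) AND (NOT b OR NOT d OR c) AND (NOT b OR NOT d OR NOT c)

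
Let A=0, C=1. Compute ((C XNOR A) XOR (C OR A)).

Substituting: ((1 XNOR 0) XOR (1 OR 0))
= 1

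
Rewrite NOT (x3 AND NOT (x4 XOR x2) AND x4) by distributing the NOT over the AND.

NOT x3 OR (x4 XOR x2) OR NOT x4
De Morgan's: NOT(AND of terms) = OR of negations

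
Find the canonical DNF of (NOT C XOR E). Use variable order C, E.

(NOT C AND NOT E) OR (C AND E)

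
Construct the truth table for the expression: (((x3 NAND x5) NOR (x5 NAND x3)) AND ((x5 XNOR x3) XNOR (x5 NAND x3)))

x3 | x5 | Output
----------------
0 | 0 | 0
0 | 1 | 0
1 | 0 | 0
1 | 1 | 0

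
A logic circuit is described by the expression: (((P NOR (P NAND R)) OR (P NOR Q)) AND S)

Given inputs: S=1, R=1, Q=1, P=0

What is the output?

Substituting: (((0 NOR (0 NAND 1)) OR (0 NOR 1)) AND 1)
= 0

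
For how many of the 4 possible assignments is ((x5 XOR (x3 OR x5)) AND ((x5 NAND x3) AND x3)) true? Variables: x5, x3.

Satisfying assignments: (0,1)
Count: 1 out of 4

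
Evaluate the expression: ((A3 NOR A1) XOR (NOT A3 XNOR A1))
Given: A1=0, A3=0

Substituting: ((0 NOR 0) XOR (NOT 0 XNOR 0))
= 1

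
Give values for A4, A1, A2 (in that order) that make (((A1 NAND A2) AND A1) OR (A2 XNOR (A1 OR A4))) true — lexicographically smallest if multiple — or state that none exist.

A4=0, A1=0, A2=0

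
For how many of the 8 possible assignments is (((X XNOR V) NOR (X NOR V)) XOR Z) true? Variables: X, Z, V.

Satisfying assignments: (0,0,1), (0,1,0), (1,0,0), (1,1,1)
Count: 4 out of 8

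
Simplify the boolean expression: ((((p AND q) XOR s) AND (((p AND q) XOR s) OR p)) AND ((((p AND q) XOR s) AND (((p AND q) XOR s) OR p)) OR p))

By absorption (E AND (E OR v) = E) then absorption (E AND (E OR v) = E):
= ((p AND q) XOR s)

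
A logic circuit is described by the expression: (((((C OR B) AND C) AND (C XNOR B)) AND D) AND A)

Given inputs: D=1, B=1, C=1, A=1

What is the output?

Substituting: (((((1 OR 1) AND 1) AND (1 XNOR 1)) AND 1) AND 1)
= 1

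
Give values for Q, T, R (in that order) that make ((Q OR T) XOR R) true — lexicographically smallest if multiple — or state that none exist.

Q=0, T=0, R=1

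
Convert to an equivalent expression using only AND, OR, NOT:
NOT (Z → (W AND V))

Z AND NOT (W AND V)
(Negated implication: NOT(A → B) = A AND NOT B)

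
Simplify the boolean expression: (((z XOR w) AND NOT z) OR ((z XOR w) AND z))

By distribution ((E AND v) OR (E AND NOT v) = E):
= (z XOR w)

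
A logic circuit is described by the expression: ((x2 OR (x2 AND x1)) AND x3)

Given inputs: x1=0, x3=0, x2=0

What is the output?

Substituting: ((0 OR (0 AND 0)) AND 0)
= 0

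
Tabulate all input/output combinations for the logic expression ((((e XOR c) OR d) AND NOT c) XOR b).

b | e | c | d | Output
----------------------
0 | 0 | 0 | 0 | 0
0 | 0 | 0 | 1 | 1
0 | 0 | 1 | 0 | 0
0 | 0 | 1 | 1 | 0
0 | 1 | 0 | 0 | 1
0 | 1 | 0 | 1 | 1
0 | 1 | 1 | 0 | 0
0 | 1 | 1 | 1 | 0
1 | 0 | 0 | 0 | 1
1 | 0 | 0 | 1 | 0
1 | 0 | 1 | 0 | 1
1 | 0 | 1 | 1 | 1
1 | 1 | 0 | 0 | 0
1 | 1 | 0 | 1 | 0
1 | 1 | 1 | 0 | 1
1 | 1 | 1 | 1 | 1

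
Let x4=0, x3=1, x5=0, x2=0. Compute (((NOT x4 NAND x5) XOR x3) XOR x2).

Substituting: (((NOT 0 NAND 0) XOR 1) XOR 0)
= 0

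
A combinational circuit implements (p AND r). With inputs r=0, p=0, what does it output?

Substituting: (0 AND 0)
= 0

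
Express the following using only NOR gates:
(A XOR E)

((((A NOR E) NOR (A NOR E)) NOR ((A NOR E) NOR (A NOR E))) NOR ((((A NOR A) NOR (E NOR E)) NOR ((A NOR A) NOR (E NOR E))) NOR (((A NOR A) NOR (E NOR E)) NOR ((A NOR A) NOR (E NOR E)))))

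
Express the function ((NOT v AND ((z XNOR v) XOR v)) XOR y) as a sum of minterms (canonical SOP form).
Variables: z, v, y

Σm(0, 3, 5, 7) = (NOT z AND NOT v AND NOT y) OR (NOT z AND v AND y) OR (z AND NOT v AND y) OR (z AND v AND y)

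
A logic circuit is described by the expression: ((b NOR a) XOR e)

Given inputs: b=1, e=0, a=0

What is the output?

Substituting: ((1 NOR 0) XOR 0)
= 0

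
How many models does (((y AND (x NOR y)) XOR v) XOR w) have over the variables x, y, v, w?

Satisfying assignments: (0,0,0,1), (0,0,1,0), (0,1,0,1), (0,1,1,0), (1,0,0,1), (1,0,1,0), (1,1,0,1), (1,1,1,0)
Count: 8 out of 16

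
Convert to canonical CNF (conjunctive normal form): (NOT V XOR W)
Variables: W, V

(W OR NOT V) AND (NOT W OR V)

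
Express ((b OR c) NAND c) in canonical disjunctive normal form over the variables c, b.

(NOT c AND NOT b) OR (NOT c AND b)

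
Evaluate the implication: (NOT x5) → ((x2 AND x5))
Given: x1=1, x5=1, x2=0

Antecedent (NOT x5) = 0; consequent ((x2 AND x5)) = 0.
0 → 0 = 1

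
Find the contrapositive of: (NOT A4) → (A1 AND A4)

Contrapositive: NOT (A1 AND A4) → A4
Note: A statement and its contrapositive are logically equivalent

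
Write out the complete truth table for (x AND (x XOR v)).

v | x | Output
--------------
0 | 0 | 0
0 | 1 | 1
1 | 0 | 0
1 | 1 | 0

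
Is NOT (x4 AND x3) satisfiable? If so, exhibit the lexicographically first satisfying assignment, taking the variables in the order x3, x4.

x3=0, x4=0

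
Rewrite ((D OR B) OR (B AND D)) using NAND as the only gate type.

((((D NAND D) NAND (B NAND B)) NAND ((D NAND D) NAND (B NAND B))) NAND (((B NAND D) NAND (B NAND D)) NAND ((B NAND D) NAND (B NAND D))))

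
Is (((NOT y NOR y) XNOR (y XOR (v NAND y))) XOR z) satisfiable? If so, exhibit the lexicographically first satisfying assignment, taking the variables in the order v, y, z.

v=0, y=0, z=1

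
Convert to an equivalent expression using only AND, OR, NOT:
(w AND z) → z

NOT (w AND z) OR z
(Implication elimination: A → B = NOT A OR B)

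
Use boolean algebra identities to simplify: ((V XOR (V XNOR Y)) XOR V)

By XOR self-cancellation ((E XOR v) XOR v = E):
= (V XNOR Y)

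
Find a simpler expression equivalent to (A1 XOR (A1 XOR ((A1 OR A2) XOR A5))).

By XOR self-cancellation ((E XOR v) XOR v = E):
= ((A1 OR A2) XOR A5)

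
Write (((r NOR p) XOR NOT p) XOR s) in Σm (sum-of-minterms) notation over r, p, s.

Σm(1, 3, 4, 7) = (NOT r AND NOT p AND s) OR (NOT r AND p AND s) OR (r AND NOT p AND NOT s) OR (r AND p AND s)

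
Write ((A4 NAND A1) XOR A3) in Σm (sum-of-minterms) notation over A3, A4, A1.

Σm(0, 1, 2, 7) = (NOT A3 AND NOT A4 AND NOT A1) OR (NOT A3 AND NOT A4 AND A1) OR (NOT A3 AND A4 AND NOT A1) OR (A3 AND A4 AND A1)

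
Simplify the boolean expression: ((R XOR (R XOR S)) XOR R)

By XOR self-cancellation ((E XOR v) XOR v = E):
= (R XOR S)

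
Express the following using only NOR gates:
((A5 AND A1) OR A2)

((((A5 NOR A5) NOR (A1 NOR A1)) NOR A2) NOR (((A5 NOR A5) NOR (A1 NOR A1)) NOR A2))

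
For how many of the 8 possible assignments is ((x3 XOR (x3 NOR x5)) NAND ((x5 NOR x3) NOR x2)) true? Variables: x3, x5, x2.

Satisfying assignments: (0,0,0), (0,0,1), (0,1,0), (0,1,1), (1,0,1), (1,1,1)
Count: 6 out of 8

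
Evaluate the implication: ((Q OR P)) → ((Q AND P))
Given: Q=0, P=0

Antecedent ((Q OR P)) = 0; consequent ((Q AND P)) = 0.
0 → 0 = 1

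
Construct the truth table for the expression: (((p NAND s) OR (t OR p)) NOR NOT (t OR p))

p | s | t | Output
------------------
0 | 0 | 0 | 0
0 | 0 | 1 | 0
0 | 1 | 0 | 0
0 | 1 | 1 | 0
1 | 0 | 0 | 0
1 | 0 | 1 | 0
1 | 1 | 0 | 0
1 | 1 | 1 | 0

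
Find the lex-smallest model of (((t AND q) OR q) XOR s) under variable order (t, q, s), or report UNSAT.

t=0, q=0, s=1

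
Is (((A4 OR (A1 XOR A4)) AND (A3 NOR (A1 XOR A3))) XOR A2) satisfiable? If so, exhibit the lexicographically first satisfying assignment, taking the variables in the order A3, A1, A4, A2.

A3=0, A1=0, A4=0, A2=1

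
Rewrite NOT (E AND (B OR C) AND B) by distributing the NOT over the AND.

NOT E OR NOT (B OR C) OR NOT B
De Morgan's: NOT(AND of terms) = OR of negations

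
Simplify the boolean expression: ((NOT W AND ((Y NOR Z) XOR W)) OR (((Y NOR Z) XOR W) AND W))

By distribution ((E AND v) OR (E AND NOT v) = E):
= ((Y NOR Z) XOR W)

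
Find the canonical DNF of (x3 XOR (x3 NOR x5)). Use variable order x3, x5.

(NOT x3 AND NOT x5) OR (x3 AND NOT x5) OR (x3 AND x5)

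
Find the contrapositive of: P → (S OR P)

Contrapositive: NOT (S OR P) → NOT P
Note: A statement and its contrapositive are logically equivalent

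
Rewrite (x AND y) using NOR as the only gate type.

((x NOR x) NOR (y NOR y))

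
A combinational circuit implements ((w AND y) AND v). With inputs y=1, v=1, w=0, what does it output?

Substituting: ((0 AND 1) AND 1)
= 0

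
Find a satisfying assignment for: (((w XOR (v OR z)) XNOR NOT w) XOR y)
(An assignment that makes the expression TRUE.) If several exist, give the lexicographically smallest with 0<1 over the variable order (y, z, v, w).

y=0, z=0, v=1, w=0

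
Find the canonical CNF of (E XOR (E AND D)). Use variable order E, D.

(E OR D) AND (E OR NOT D) AND (NOT E OR NOT D)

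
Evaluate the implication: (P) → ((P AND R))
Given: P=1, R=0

Antecedent (P) = 1; consequent ((P AND R)) = 0.
1 → 0 = 0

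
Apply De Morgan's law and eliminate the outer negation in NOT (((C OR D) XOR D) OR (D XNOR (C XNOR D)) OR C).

NOT ((C OR D) XOR D) AND NOT (D XNOR (C XNOR D)) AND NOT C
De Morgan's: NOT(OR of terms) = AND of negations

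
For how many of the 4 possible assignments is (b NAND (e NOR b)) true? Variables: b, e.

Satisfying assignments: (0,0), (0,1), (1,0), (1,1)
Count: 4 out of 4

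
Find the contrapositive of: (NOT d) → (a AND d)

Contrapositive: NOT (a AND d) → d
Note: A statement and its contrapositive are logically equivalent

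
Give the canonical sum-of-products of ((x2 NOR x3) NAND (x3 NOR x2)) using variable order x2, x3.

Σm(1, 2, 3) = (NOT x2 AND x3) OR (x2 AND NOT x3) OR (x2 AND x3)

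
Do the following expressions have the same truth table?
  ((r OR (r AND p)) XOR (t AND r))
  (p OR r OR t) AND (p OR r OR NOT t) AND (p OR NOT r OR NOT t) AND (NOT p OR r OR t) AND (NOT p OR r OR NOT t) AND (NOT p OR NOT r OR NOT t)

Yes, they are equivalent — the two output columns agree on all 8 assignments:
p | r | t | Expression 1 | Expression 2
---------------------------------------
0 | 0 | 0 | 0 | 0
0 | 0 | 1 | 0 | 0
0 | 1 | 0 | 1 | 1
0 | 1 | 1 | 0 | 0
1 | 0 | 0 | 0 | 0
1 | 0 | 1 | 0 | 0
1 | 1 | 0 | 1 | 1
1 | 1 | 1 | 0 | 0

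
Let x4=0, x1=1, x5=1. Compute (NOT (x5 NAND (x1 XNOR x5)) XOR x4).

Substituting: (NOT (1 NAND (1 XNOR 1)) XOR 0)
= 1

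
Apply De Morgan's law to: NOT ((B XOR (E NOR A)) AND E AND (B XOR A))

NOT (B XOR (E NOR A)) OR NOT E OR NOT (B XOR A)
De Morgan's: NOT(AND of terms) = OR of negations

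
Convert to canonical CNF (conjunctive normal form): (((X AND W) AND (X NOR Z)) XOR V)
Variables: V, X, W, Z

(V OR X OR W OR Z) AND (V OR X OR W OR NOT Z) AND (V OR X OR NOT W OR Z) AND (V OR X OR NOT W OR NOT Z) AND (V OR NOT X OR W OR Z) AND (V OR NOT X OR W OR NOT Z) AND (V OR NOT X OR NOT W OR Z) AND (V OR NOT X OR NOT W OR NOT Z)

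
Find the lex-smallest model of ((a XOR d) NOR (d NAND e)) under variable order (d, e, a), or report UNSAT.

d=1, e=1, a=1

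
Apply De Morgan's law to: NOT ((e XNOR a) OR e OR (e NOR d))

NOT (e XNOR a) AND NOT e AND NOT (e NOR d)
De Morgan's: NOT(OR of terms) = AND of negations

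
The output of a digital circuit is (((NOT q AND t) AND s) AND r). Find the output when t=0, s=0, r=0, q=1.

Substituting: (((NOT 1 AND 0) AND 0) AND 0)
= 0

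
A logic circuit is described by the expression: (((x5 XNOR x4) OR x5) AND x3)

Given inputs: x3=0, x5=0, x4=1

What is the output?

Substituting: (((0 XNOR 1) OR 0) AND 0)
= 0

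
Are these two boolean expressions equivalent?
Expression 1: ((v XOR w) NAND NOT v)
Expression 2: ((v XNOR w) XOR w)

No. Counterexample: with w=0, v=1, Expression 1 = 1 but Expression 2 = 0.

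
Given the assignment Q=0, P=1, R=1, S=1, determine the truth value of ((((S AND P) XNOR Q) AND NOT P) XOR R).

Substituting: ((((1 AND 1) XNOR 0) AND NOT 1) XOR 1)
= 1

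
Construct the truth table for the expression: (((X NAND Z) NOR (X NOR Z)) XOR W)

Z | W | X | Output
------------------
0 | 0 | 0 | 0
0 | 0 | 1 | 0
0 | 1 | 0 | 1
0 | 1 | 1 | 1
1 | 0 | 0 | 0
1 | 0 | 1 | 1
1 | 1 | 0 | 1
1 | 1 | 1 | 0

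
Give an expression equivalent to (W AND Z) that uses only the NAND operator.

((W NAND Z) NAND (W NAND Z))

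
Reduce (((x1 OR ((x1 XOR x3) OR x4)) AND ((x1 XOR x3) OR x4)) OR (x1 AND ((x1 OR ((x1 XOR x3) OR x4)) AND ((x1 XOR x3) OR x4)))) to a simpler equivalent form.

By absorption (E OR (E AND v) = E) then absorption (E AND (E OR v) = E):
= ((x1 XOR x3) OR x4)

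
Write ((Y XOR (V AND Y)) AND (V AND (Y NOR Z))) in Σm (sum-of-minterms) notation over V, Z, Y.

Σm() = FALSE (no minterms)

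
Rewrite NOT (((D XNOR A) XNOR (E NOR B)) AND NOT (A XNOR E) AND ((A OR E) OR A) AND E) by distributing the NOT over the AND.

NOT ((D XNOR A) XNOR (E NOR B)) OR (A XNOR E) OR NOT ((A OR E) OR A) OR NOT E
De Morgan's: NOT(AND of terms) = OR of negations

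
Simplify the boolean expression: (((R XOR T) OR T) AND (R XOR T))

By absorption (E AND (E OR v) = E):
= (R XOR T)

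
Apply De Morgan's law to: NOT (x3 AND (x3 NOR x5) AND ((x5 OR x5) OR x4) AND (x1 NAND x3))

NOT x3 OR NOT (x3 NOR x5) OR NOT ((x5 OR x5) OR x4) OR NOT (x1 NAND x3)
De Morgan's: NOT(AND of terms) = OR of negations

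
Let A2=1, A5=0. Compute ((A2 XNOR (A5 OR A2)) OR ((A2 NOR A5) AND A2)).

Substituting: ((1 XNOR (0 OR 1)) OR ((1 NOR 0) AND 1))
= 1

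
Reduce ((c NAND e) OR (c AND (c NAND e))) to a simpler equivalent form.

By absorption (E OR (E AND v) = E):
= (c NAND e)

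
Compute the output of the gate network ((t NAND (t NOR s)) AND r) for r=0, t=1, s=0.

Substituting: ((1 NAND (1 NOR 0)) AND 0)
= 0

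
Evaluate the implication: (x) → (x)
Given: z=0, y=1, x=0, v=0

Antecedent (x) = 0; consequent (x) = 0.
0 → 0 = 1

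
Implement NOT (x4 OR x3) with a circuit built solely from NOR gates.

(((x4 NOR x3) NOR (x4 NOR x3)) NOR ((x4 NOR x3) NOR (x4 NOR x3)))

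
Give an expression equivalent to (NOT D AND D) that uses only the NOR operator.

(((D NOR D) NOR (D NOR D)) NOR (D NOR D))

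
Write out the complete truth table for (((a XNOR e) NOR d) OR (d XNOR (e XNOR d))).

d | e | a | Output
------------------
0 | 0 | 0 | 0
0 | 0 | 1 | 1
0 | 1 | 0 | 1
0 | 1 | 1 | 1
1 | 0 | 0 | 0
1 | 0 | 1 | 0
1 | 1 | 0 | 1
1 | 1 | 1 | 1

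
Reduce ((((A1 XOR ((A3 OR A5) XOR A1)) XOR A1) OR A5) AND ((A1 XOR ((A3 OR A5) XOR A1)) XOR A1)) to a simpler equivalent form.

By absorption (E AND (E OR v) = E) then XOR self-cancellation ((E XOR v) XOR v = E):
= ((A3 OR A5) XOR A1)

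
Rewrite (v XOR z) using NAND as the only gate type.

((v NAND (v NAND z)) NAND (z NAND (v NAND z)))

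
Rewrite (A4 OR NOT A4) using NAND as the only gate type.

((A4 NAND A4) NAND ((A4 NAND A4) NAND (A4 NAND A4)))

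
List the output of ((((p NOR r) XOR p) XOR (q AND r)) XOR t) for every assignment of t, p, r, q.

t | p | r | q | Output
----------------------
0 | 0 | 0 | 0 | 1
0 | 0 | 0 | 1 | 1
0 | 0 | 1 | 0 | 0
0 | 0 | 1 | 1 | 1
0 | 1 | 0 | 0 | 1
0 | 1 | 0 | 1 | 1
0 | 1 | 1 | 0 | 1
0 | 1 | 1 | 1 | 0
1 | 0 | 0 | 0 | 0
1 | 0 | 0 | 1 | 0
1 | 0 | 1 | 0 | 1
1 | 0 | 1 | 1 | 0
1 | 1 | 0 | 0 | 0
1 | 1 | 0 | 1 | 0
1 | 1 | 1 | 0 | 0
1 | 1 | 1 | 1 | 1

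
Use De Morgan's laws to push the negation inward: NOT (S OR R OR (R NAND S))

NOT S AND NOT R AND NOT (R NAND S)
De Morgan's: NOT(OR of terms) = AND of negations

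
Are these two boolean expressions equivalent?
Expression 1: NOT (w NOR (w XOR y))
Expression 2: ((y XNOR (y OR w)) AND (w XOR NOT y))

No. Counterexample: with w=0, y=0, Expression 1 = 0 but Expression 2 = 1.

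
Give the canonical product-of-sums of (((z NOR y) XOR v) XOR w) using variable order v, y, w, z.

ΠM(1, 2, 4, 5, 8, 11, 14, 15) = (v OR y OR w OR NOT z) AND (v OR y OR NOT w OR z) AND (v OR NOT y OR w OR z) AND (v OR NOT y OR w OR NOT z) AND (NOT v OR y OR w OR z) AND (NOT v OR y OR NOT w OR NOT z) AND (NOT v OR NOT y OR NOT w OR z) AND (NOT v OR NOT y OR NOT w OR NOT z)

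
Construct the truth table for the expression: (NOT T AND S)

S | T | Output
--------------
0 | 0 | 0
0 | 1 | 0
1 | 0 | 1
1 | 1 | 0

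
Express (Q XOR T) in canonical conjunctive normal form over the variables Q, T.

(Q OR T) AND (NOT Q OR NOT T)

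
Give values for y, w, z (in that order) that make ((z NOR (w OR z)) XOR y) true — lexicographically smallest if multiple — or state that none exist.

y=0, w=0, z=0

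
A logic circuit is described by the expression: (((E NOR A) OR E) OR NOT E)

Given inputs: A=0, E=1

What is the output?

Substituting: (((1 NOR 0) OR 1) OR NOT 1)
= 1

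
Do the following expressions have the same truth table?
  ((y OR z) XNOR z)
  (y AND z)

No. Counterexample: with z=0, y=0, Expression 1 = 1 but Expression 2 = 0.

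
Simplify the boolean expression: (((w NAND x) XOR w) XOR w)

By XOR self-cancellation ((E XOR v) XOR v = E):
= (w NAND x)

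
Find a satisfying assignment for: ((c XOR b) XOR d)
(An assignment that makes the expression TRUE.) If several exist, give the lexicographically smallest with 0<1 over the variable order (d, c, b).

d=0, c=0, b=1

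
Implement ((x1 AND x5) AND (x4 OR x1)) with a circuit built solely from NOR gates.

((((x1 NOR x1) NOR (x5 NOR x5)) NOR ((x1 NOR x1) NOR (x5 NOR x5))) NOR (((x4 NOR x1) NOR (x4 NOR x1)) NOR ((x4 NOR x1) NOR (x4 NOR x1))))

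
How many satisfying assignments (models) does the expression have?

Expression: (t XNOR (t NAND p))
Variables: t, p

Satisfying assignments: (1,0)
Count: 1 out of 4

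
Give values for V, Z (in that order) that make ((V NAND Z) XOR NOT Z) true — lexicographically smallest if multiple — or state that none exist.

V=0, Z=1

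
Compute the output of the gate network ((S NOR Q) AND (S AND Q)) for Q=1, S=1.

Substituting: ((1 NOR 1) AND (1 AND 1))
= 0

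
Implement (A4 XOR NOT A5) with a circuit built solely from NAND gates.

((A4 NAND (A4 NAND (A5 NAND A5))) NAND ((A5 NAND A5) NAND (A4 NAND (A5 NAND A5))))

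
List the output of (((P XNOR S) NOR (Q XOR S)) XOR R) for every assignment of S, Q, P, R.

S | Q | P | R | Output
----------------------
0 | 0 | 0 | 0 | 0
0 | 0 | 0 | 1 | 1
0 | 0 | 1 | 0 | 1
0 | 0 | 1 | 1 | 0
0 | 1 | 0 | 0 | 0
0 | 1 | 0 | 1 | 1
0 | 1 | 1 | 0 | 0
0 | 1 | 1 | 1 | 1
1 | 0 | 0 | 0 | 0
1 | 0 | 0 | 1 | 1
1 | 0 | 1 | 0 | 0
1 | 0 | 1 | 1 | 1
1 | 1 | 0 | 0 | 1
1 | 1 | 0 | 1 | 0
1 | 1 | 1 | 0 | 0
1 | 1 | 1 | 1 | 1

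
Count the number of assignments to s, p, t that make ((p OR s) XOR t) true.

Satisfying assignments: (0,0,1), (0,1,0), (1,0,0), (1,1,0)
Count: 4 out of 8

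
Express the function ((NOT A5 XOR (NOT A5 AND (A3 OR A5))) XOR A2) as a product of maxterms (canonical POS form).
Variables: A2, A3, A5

ΠM(1, 2, 3, 4) = (A2 OR A3 OR NOT A5) AND (A2 OR NOT A3 OR A5) AND (A2 OR NOT A3 OR NOT A5) AND (NOT A2 OR A3 OR A5)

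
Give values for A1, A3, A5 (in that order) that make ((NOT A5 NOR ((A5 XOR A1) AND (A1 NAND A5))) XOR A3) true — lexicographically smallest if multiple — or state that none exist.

A1=0, A3=1, A5=0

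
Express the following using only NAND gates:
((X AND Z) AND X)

((((X NAND Z) NAND (X NAND Z)) NAND X) NAND (((X NAND Z) NAND (X NAND Z)) NAND X))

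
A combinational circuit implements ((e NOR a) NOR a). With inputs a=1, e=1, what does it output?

Substituting: ((1 NOR 1) NOR 1)
= 0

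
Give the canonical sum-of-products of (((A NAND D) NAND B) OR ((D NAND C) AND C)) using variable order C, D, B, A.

Σm(0, 1, 4, 5, 7, 8, 9, 10, 11, 12, 13, 15) = (NOT C AND NOT D AND NOT B AND NOT A) OR (NOT C AND NOT D AND NOT B AND A) OR (NOT C AND D AND NOT B AND NOT A) OR (NOT C AND D AND NOT B AND A) OR (NOT C AND D AND B AND A) OR (C AND NOT D AND NOT B AND NOT A) OR (C AND NOT D AND NOT B AND A) OR (C AND NOT D AND B AND NOT A) OR (C AND NOT D AND B AND A) OR (C AND D AND NOT B AND NOT A) OR (C AND D AND NOT B AND A) OR (C AND D AND B AND A)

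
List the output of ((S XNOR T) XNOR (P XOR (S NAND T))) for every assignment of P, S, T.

P | S | T | Output
------------------
0 | 0 | 0 | 1
0 | 0 | 1 | 0
0 | 1 | 0 | 0
0 | 1 | 1 | 0
1 | 0 | 0 | 0
1 | 0 | 1 | 1
1 | 1 | 0 | 1
1 | 1 | 1 | 1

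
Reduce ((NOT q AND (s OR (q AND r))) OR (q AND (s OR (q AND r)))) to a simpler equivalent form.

By distribution ((E AND v) OR (E AND NOT v) = E):
= (s OR (q AND r))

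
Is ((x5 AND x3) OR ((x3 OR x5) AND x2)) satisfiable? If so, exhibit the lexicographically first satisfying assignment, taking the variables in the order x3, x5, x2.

x3=0, x5=1, x2=1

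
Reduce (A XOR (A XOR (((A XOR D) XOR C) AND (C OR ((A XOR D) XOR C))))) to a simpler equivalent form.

By XOR self-cancellation ((E XOR v) XOR v = E) then absorption (E AND (E OR v) = E):
= ((A XOR D) XOR C)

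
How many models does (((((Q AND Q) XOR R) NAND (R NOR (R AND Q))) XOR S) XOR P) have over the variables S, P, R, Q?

Satisfying assignments: (0,0,0,0), (0,0,1,0), (0,0,1,1), (0,1,0,1), (1,0,0,1), (1,1,0,0), (1,1,1,0), (1,1,1,1)
Count: 8 out of 16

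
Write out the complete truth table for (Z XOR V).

V | Z | Output
--------------
0 | 0 | 0
0 | 1 | 1
1 | 0 | 1
1 | 1 | 0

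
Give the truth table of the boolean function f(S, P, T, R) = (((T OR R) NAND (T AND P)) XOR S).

S | P | T | R | Output
----------------------
0 | 0 | 0 | 0 | 1
0 | 0 | 0 | 1 | 1
0 | 0 | 1 | 0 | 1
0 | 0 | 1 | 1 | 1
0 | 1 | 0 | 0 | 1
0 | 1 | 0 | 1 | 1
0 | 1 | 1 | 0 | 0
0 | 1 | 1 | 1 | 0
1 | 0 | 0 | 0 | 0
1 | 0 | 0 | 1 | 0
1 | 0 | 1 | 0 | 0
1 | 0 | 1 | 1 | 0
1 | 1 | 0 | 0 | 0
1 | 1 | 0 | 1 | 0
1 | 1 | 1 | 0 | 1
1 | 1 | 1 | 1 | 1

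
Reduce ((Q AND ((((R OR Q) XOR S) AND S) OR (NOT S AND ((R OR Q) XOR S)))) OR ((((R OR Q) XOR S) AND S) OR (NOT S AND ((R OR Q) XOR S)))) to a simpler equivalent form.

By absorption (E OR (E AND v) = E) then distribution ((E AND v) OR (E AND NOT v) = E):
= ((R OR Q) XOR S)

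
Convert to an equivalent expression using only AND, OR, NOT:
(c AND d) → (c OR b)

NOT (c AND d) OR (c OR b)
(Implication elimination: A → B = NOT A OR B)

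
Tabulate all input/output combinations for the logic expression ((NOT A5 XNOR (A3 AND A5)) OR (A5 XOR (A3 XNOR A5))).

A5 | A3 | Output
----------------
0 | 0 | 1
0 | 1 | 0
1 | 0 | 1
1 | 1 | 0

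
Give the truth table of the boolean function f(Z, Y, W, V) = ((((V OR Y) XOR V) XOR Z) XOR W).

Z | Y | W | V | Output
----------------------
0 | 0 | 0 | 0 | 0
0 | 0 | 0 | 1 | 0
0 | 0 | 1 | 0 | 1
0 | 0 | 1 | 1 | 1
0 | 1 | 0 | 0 | 1
0 | 1 | 0 | 1 | 0
0 | 1 | 1 | 0 | 0
0 | 1 | 1 | 1 | 1
1 | 0 | 0 | 0 | 1
1 | 0 | 0 | 1 | 1
1 | 0 | 1 | 0 | 0
1 | 0 | 1 | 1 | 0
1 | 1 | 0 | 0 | 0
1 | 1 | 0 | 1 | 1
1 | 1 | 1 | 0 | 1
1 | 1 | 1 | 1 | 0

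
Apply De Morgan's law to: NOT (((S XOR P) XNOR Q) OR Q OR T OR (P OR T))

NOT ((S XOR P) XNOR Q) AND NOT Q AND NOT T AND NOT (P OR T)
De Morgan's: NOT(OR of terms) = AND of negations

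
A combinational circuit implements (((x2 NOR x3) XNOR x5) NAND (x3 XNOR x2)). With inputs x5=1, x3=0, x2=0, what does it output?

Substituting: (((0 NOR 0) XNOR 1) NAND (0 XNOR 0))
= 0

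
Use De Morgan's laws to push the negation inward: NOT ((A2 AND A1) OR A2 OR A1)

NOT (A2 AND A1) AND NOT A2 AND NOT A1
De Morgan's: NOT(OR of terms) = AND of negations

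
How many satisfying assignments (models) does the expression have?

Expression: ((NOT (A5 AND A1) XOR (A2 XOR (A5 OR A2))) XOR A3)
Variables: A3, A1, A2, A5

Satisfying assignments: (0,0,0,0), (0,0,1,0), (0,0,1,1), (0,1,0,0), (0,1,0,1), (0,1,1,0), (1,0,0,1), (1,1,1,1)
Count: 8 out of 16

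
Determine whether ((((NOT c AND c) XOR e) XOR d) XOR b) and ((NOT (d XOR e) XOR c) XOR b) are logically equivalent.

No. Counterexample: with e=0, d=0, c=0, b=0, Expression 1 = 0 but Expression 2 = 1.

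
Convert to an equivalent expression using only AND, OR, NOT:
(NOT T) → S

T OR S
(Implication elimination: A → B = NOT A OR B)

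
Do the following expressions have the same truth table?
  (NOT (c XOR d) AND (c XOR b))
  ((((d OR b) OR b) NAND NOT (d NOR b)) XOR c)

No. Counterexample: with c=0, d=0, b=0, Expression 1 = 0 but Expression 2 = 1.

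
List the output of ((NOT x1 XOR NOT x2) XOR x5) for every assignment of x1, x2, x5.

x1 | x2 | x5 | Output
---------------------
0 | 0 | 0 | 0
0 | 0 | 1 | 1
0 | 1 | 0 | 1
0 | 1 | 1 | 0
1 | 0 | 0 | 1
1 | 0 | 1 | 0
1 | 1 | 0 | 0
1 | 1 | 1 | 1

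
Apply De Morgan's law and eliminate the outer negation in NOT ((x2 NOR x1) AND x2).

NOT (x2 NOR x1) OR NOT x2
De Morgan's: NOT(AND of terms) = OR of negations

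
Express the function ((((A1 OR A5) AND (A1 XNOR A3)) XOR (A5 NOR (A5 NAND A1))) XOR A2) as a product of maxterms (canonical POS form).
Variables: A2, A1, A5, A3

ΠM(0, 1, 3, 4, 6, 10, 13, 15) = (A2 OR A1 OR A5 OR A3) AND (A2 OR A1 OR A5 OR NOT A3) AND (A2 OR A1 OR NOT A5 OR NOT A3) AND (A2 OR NOT A1 OR A5 OR A3) AND (A2 OR NOT A1 OR NOT A5 OR A3) AND (NOT A2 OR A1 OR NOT A5 OR A3) AND (NOT A2 OR NOT A1 OR A5 OR NOT A3) AND (NOT A2 OR NOT A1 OR NOT A5 OR NOT A3)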